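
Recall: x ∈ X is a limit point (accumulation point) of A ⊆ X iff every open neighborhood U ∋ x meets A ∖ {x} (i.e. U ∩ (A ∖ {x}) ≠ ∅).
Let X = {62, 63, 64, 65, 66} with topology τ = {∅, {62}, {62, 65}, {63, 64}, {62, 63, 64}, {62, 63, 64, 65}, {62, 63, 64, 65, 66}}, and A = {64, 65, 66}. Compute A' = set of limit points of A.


A' = {63, 66}

For each x ∈ X, list the open sets U ∈ τ with x ∈ U, then check whether U ∩ (A ∖ {x}) ≠ ∅ for every such U.
  x = 62: open {62} ∋ x has {62} ∩ (A ∖ {62}) = ∅, so x is NOT a limit point.
  x = 63: opens ∋ x are {63, 64}, {62, 63, 64}, {62, 63, 64, 65}, {62, 63, 64, 65, 66}; each meets A ∖ {63}, so x IS a limit point.
  x = 64: open {63, 64} ∋ x has {63, 64} ∩ (A ∖ {64}) = ∅, so x is NOT a limit point.
  x = 65: open {62, 65} ∋ x has {62, 65} ∩ (A ∖ {65}) = ∅, so x is NOT a limit point.
  x = 66: opens ∋ x are {62, 63, 64, 65, 66}; each meets A ∖ {66}, so x IS a limit point.
Collecting: A' = {63, 66}.


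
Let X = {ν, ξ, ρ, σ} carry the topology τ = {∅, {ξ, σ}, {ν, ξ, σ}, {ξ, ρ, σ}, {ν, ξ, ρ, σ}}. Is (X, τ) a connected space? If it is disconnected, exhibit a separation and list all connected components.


(X, τ) is connected.

Find clopen sets (U ∈ τ with X ∖ U ∈ τ):
  U = ∅, X ∖ U = {ν, ξ, ρ, σ} — both open, so U is clopen.
  U = {ν, ξ, ρ, σ}, X ∖ U = ∅ — both open, so U is clopen.
Only trivial clopens (∅ and X) exist, so (X, τ) is connected.
Compute connected components by grouping points that agree on all clopens:
  component: {ν, ξ, ρ, σ}


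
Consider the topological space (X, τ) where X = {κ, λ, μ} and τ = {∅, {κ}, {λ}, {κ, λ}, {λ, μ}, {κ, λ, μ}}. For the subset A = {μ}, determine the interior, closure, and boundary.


int(A) = ∅, cl(A) = {μ}, ∂A = {μ}.

Closed sets in (X, τ) are complements of opens:
  closed(X, τ) = {∅, {κ}, {μ}, {κ, μ}, {λ, μ}, {κ, λ, μ}}.
int(A) = ⋃ {U ∈ τ : U ⊆ A}. Opens contained in A: ∅.
Taking the union of these: int(A) = ∅.
cl(A) = ⋂ {C closed : A ⊆ C}. Closed sets containing A: {μ}, {κ, μ}, {λ, μ}, {κ, λ, μ}.
Intersecting these: cl(A) = {μ}.
∂A = cl(A) ∖ int(A) = {μ} ∖ ∅ = {μ}.


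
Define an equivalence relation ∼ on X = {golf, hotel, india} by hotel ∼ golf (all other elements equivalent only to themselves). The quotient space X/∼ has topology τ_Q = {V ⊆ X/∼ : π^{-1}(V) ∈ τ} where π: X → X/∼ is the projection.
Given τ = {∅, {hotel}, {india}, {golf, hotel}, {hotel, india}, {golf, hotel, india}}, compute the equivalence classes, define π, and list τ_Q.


X/∼ = {[golf=hotel], [india]}; |τ_Q| = 4.

Equivalence classes: [golf=hotel], [india].
Quotient map π: X → X/∼ sends golf ↦ [golf=hotel], hotel ↦ [golf=hotel], india ↦ [india].
For each subset V ⊆ X/∼, compute π^{-1}(V) ⊆ X and check whether π^{-1}(V) ∈ τ. V is open in τ_Q iff π^{-1}(V) ∈ τ.
  V = {}: π^{-1}(V) = ∅ ∈ τ ✓.
  V = {[golf=hotel]}: π^{-1}(V) = {golf, hotel} ∈ τ ✓.
  V = {[india]}: π^{-1}(V) = {india} ∈ τ ✓.
  V = {[golf=hotel], [india]}: π^{-1}(V) = {golf, hotel, india} ∈ τ ✓.
Open sets in the quotient: τ_Q = {{}, {[golf=hotel]}, {[india]}, {[golf=hotel], [india]}} (4 elements).


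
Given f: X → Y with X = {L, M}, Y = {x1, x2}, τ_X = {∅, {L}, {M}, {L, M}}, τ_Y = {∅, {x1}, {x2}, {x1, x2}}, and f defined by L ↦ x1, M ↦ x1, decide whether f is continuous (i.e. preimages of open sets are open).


f IS continuous.

Compute f^{-1}(U) for each U ∈ τ_Y:
  U = ∅: f^{-1}(U) = ∅ ∈ τ_X ✓.
  U = {x1}: f^{-1}(U) = {L, M} ∈ τ_X ✓.
  U = {x2}: f^{-1}(U) = ∅ ∈ τ_X ✓.
  U = {x1, x2}: f^{-1}(U) = {L, M} ∈ τ_X ✓.
Every preimage lies in τ_X, so f IS continuous.


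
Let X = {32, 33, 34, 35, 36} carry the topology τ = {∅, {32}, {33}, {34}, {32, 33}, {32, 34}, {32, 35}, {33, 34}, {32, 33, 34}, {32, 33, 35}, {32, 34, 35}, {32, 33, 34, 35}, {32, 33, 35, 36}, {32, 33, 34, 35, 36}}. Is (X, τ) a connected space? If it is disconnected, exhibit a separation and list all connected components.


(X, τ) is disconnected; components = [{34}, {32, 33, 35, 36}].

Find clopen sets (U ∈ τ with X ∖ U ∈ τ):
  U = ∅, X ∖ U = {32, 33, 34, 35, 36} — both open, so U is clopen.
  U = {34}, X ∖ U = {32, 33, 35, 36} — both open, so U is clopen.
  U = {32, 33, 35, 36}, X ∖ U = {34} — both open, so U is clopen.
  U = {32, 33, 34, 35, 36}, X ∖ U = ∅ — both open, so U is clopen.
Nontrivial clopen(s) exist: e.g. {34}. So (X, τ) is disconnected.
Compute connected components by grouping points that agree on all clopens:
  component: {34}
  component: {32, 33, 35, 36}


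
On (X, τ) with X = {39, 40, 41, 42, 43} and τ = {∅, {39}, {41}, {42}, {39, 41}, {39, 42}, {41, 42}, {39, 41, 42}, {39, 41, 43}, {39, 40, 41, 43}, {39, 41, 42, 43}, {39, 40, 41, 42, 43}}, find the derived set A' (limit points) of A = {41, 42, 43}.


A' = {40, 43}

For each x ∈ X, list the open sets U ∈ τ with x ∈ U, then check whether U ∩ (A ∖ {x}) ≠ ∅ for every such U.
  x = 39: open {39} ∋ x has {39} ∩ (A ∖ {39}) = ∅, so x is NOT a limit point.
  x = 40: opens ∋ x are {39, 40, 41, 43}, {39, 40, 41, 42, 43}; each meets A ∖ {40}, so x IS a limit point.
  x = 41: open {41} ∋ x has {41} ∩ (A ∖ {41}) = ∅, so x is NOT a limit point.
  x = 42: open {42} ∋ x has {42} ∩ (A ∖ {42}) = ∅, so x is NOT a limit point.
  x = 43: opens ∋ x are {39, 41, 43}, {39, 40, 41, 43}, {39, 41, 42, 43}, {39, 40, 41, 42, 43}; each meets A ∖ {43}, so x IS a limit point.
Collecting: A' = {40, 43}.


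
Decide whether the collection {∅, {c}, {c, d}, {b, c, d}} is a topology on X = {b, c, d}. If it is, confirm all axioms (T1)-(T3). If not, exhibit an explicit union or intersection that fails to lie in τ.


τ IS a topology on X.

Axiom (T1): ∅ ∈ τ? Yes; X ∈ τ? Yes.
Axiom (T2/T3): check pairwise unions and intersections of members of τ.
All pairwise intersections and unions checked — each lies in τ. Therefore τ satisfies (T1), (T2), (T3): it IS a topology on X.


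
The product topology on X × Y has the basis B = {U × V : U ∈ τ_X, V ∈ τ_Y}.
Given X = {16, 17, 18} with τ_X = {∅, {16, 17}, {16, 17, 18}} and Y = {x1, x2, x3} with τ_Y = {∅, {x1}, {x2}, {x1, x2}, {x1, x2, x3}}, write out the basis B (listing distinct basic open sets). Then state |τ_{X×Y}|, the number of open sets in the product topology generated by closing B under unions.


Basis B = {∅ × ∅, {16, 17} × {x1}, {16, 17} × {x2}, {16, 17, 18} × {x1}, {16, 17, 18} × {x2}, {16, 17} × {x1, x2}, {16, 17} × {x1, x2, x3}, {16, 17, 18} × {x1, x2}, {16, 17, 18} × {x1, x2, x3}}; |τ_{X×Y}| = 14.

Enumerate products U × V with U ∈ τ_X, V ∈ τ_Y (deduplicated):
  ∅ × ∅ = {} (∅)
  {16, 17} × {x1} = {(16,x1), (17,x1)}
  {16, 17} × {x2} = {(16,x2), (17,x2)}
  {16, 17, 18} × {x1} = {(16,x1), (17,x1), (18,x1)}
  {16, 17, 18} × {x2} = {(16,x2), (17,x2), (18,x2)}
  {16, 17} × {x1, x2} = {(16,x1), (16,x2), (17,x1), (17,x2)}
  {16, 17} × {x1, x2, x3} = {(16,x1), (16,x2), (16,x3), (17,x1), (17,x2), (17,x3)}
  {16, 17, 18} × {x1, x2} = {(16,x1), (16,x2), (17,x1), (17,x2), (18,x1), (18,x2)}
  {16, 17, 18} × {x1, x2, x3} = {(16,x1), (16,x2), (16,x3), (17,x1), (17,x2), (17,x3), (18,x1), (18,x2), (18,x3)}
These 9 distinct sets form the basis B.
Close under arbitrary unions to get τ_{X×Y}; counting gives |τ_{X×Y}| = 14.


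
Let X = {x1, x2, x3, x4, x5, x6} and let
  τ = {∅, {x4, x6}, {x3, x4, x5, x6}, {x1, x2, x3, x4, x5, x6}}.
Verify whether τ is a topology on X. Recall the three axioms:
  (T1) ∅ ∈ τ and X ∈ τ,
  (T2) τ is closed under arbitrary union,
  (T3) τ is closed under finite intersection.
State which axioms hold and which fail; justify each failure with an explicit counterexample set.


τ IS a topology on X.

Axiom (T1): ∅ ∈ τ? Yes; X ∈ τ? Yes.
Axiom (T2/T3): check pairwise unions and intersections of members of τ.
All pairwise intersections and unions checked — each lies in τ. Therefore τ satisfies (T1), (T2), (T3): it IS a topology on X.


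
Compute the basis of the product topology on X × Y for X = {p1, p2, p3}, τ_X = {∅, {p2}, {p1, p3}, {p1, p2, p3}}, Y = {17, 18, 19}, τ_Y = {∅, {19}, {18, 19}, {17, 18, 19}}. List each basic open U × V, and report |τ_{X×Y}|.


Basis B = {∅ × ∅, {p2} × {19}, {p1, p3} × {19}, {p2} × {18, 19}, {p1, p2, p3} × {19}, {p2} × {17, 18, 19}, {p1, p3} × {18, 19}, {p1, p3} × {17, 18, 19}, {p1, p2, p3} × {18, 19}, {p1, p2, p3} × {17, 18, 19}}; |τ_{X×Y}| = 16.

Enumerate products U × V with U ∈ τ_X, V ∈ τ_Y (deduplicated):
  ∅ × ∅ = {} (∅)
  {p2} × {19} = {(p2,19)}
  {p1, p3} × {19} = {(p1,19), (p3,19)}
  {p2} × {18, 19} = {(p2,18), (p2,19)}
  {p1, p2, p3} × {19} = {(p1,19), (p2,19), (p3,19)}
  {p2} × {17, 18, 19} = {(p2,17), (p2,18), (p2,19)}
  {p1, p3} × {18, 19} = {(p1,18), (p1,19), (p3,18), (p3,19)}
  {p1, p3} × {17, 18, 19} = {(p1,17), (p1,18), (p1,19), (p3,17), (p3,18), (p3,19)}
  {p1, p2, p3} × {18, 19} = {(p1,18), (p1,19), (p2,18), (p2,19), (p3,18), (p3,19)}
  {p1, p2, p3} × {17, 18, 19} = {(p1,17), (p1,18), (p1,19), (p2,17), (p2,18), (p2,19), (p3,17), (p3,18), (p3,19)}
These 10 distinct sets form the basis B.
Close under arbitrary unions to get τ_{X×Y}; counting gives |τ_{X×Y}| = 16.


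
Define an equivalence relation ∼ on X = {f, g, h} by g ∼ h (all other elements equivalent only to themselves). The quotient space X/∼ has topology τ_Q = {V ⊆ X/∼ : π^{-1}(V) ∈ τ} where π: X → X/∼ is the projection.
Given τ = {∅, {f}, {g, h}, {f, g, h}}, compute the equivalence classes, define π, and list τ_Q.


X/∼ = {[f], [g=h]}; |τ_Q| = 4.

Equivalence classes: [f], [g=h].
Quotient map π: X → X/∼ sends f ↦ [f], g ↦ [g=h], h ↦ [g=h].
For each subset V ⊆ X/∼, compute π^{-1}(V) ⊆ X and check whether π^{-1}(V) ∈ τ. V is open in τ_Q iff π^{-1}(V) ∈ τ.
  V = {}: π^{-1}(V) = ∅ ∈ τ ✓.
  V = {[f]}: π^{-1}(V) = {f} ∈ τ ✓.
  V = {[g=h]}: π^{-1}(V) = {g, h} ∈ τ ✓.
  V = {[f], [g=h]}: π^{-1}(V) = {f, g, h} ∈ τ ✓.
Open sets in the quotient: τ_Q = {{}, {[f]}, {[g=h]}, {[f], [g=h]}} (4 elements).


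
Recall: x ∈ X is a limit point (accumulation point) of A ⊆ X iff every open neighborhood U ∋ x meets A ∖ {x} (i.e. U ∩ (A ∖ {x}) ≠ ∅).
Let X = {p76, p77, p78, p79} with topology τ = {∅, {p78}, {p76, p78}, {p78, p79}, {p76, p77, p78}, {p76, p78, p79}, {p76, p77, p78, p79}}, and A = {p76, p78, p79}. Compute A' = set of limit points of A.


A' = {p76, p77, p79}

For each x ∈ X, list the open sets U ∈ τ with x ∈ U, then check whether U ∩ (A ∖ {x}) ≠ ∅ for every such U.
  x = p76: opens ∋ x are {p76, p78}, {p76, p77, p78}, {p76, p78, p79}, {p76, p77, p78, p79}; each meets A ∖ {p76}, so x IS a limit point.
  x = p77: opens ∋ x are {p76, p77, p78}, {p76, p77, p78, p79}; each meets A ∖ {p77}, so x IS a limit point.
  x = p78: open {p78} ∋ x has {p78} ∩ (A ∖ {p78}) = ∅, so x is NOT a limit point.
  x = p79: opens ∋ x are {p78, p79}, {p76, p78, p79}, {p76, p77, p78, p79}; each meets A ∖ {p79}, so x IS a limit point.
Collecting: A' = {p76, p77, p79}.


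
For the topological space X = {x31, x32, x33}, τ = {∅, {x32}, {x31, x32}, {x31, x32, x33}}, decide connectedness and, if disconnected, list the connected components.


(X, τ) is connected.

Find clopen sets (U ∈ τ with X ∖ U ∈ τ):
  U = ∅, X ∖ U = {x31, x32, x33} — both open, so U is clopen.
  U = {x31, x32, x33}, X ∖ U = ∅ — both open, so U is clopen.
Only trivial clopens (∅ and X) exist, so (X, τ) is connected.
Compute connected components by grouping points that agree on all clopens:
  component: {x31, x32, x33}


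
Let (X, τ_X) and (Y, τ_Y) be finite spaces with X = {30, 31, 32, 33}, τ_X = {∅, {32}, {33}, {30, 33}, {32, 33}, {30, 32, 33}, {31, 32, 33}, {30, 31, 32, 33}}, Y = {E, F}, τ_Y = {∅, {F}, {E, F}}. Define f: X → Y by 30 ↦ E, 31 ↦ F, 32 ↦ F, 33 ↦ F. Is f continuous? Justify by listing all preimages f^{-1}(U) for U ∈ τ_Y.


f IS continuous.

Compute f^{-1}(U) for each U ∈ τ_Y:
  U = ∅: f^{-1}(U) = ∅ ∈ τ_X ✓.
  U = {F}: f^{-1}(U) = {31, 32, 33} ∈ τ_X ✓.
  U = {E, F}: f^{-1}(U) = {30, 31, 32, 33} ∈ τ_X ✓.
Every preimage lies in τ_X, so f IS continuous.


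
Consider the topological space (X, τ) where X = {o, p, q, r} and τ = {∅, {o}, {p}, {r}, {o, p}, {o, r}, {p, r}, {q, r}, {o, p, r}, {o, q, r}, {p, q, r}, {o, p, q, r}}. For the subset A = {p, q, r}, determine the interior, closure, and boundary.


int(A) = {p, q, r}, cl(A) = {p, q, r}, ∂A = ∅.

Closed sets in (X, τ) are complements of opens:
  closed(X, τ) = {∅, {o}, {p}, {q}, {o, p}, {o, q}, {p, q}, {q, r}, {o, p, q}, {o, q, r}, {p, q, r}, {o, p, q, r}}.
int(A) = ⋃ {U ∈ τ : U ⊆ A}. Opens contained in A: ∅, {p}, {r}, {p, r}, {q, r}, {p, q, r}.
Taking the union of these: int(A) = {p, q, r}.
cl(A) = ⋂ {C closed : A ⊆ C}. Closed sets containing A: {p, q, r}, {o, p, q, r}.
Intersecting these: cl(A) = {p, q, r}.
∂A = cl(A) ∖ int(A) = {p, q, r} ∖ {p, q, r} = ∅.


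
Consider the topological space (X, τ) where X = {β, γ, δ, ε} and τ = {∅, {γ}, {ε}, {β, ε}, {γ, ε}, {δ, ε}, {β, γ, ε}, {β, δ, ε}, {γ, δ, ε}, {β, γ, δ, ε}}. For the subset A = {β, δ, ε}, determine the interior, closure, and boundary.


int(A) = {β, δ, ε}, cl(A) = {β, δ, ε}, ∂A = ∅.

Closed sets in (X, τ) are complements of opens:
  closed(X, τ) = {∅, {β}, {γ}, {δ}, {β, γ}, {β, δ}, {γ, δ}, {β, γ, δ}, {β, δ, ε}, {β, γ, δ, ε}}.
int(A) = ⋃ {U ∈ τ : U ⊆ A}. Opens contained in A: ∅, {ε}, {β, ε}, {δ, ε}, {β, δ, ε}.
Taking the union of these: int(A) = {β, δ, ε}.
cl(A) = ⋂ {C closed : A ⊆ C}. Closed sets containing A: {β, δ, ε}, {β, γ, δ, ε}.
Intersecting these: cl(A) = {β, δ, ε}.
∂A = cl(A) ∖ int(A) = {β, δ, ε} ∖ {β, δ, ε} = ∅.


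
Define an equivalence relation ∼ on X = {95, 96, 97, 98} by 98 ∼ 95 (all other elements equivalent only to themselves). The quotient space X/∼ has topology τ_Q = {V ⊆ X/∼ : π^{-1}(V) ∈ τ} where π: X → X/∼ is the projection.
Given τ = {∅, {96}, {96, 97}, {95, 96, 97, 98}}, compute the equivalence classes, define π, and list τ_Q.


X/∼ = {[95=98], [96], [97]}; |τ_Q| = 4.

Equivalence classes: [95=98], [96], [97].
Quotient map π: X → X/∼ sends 95 ↦ [95=98], 96 ↦ [96], 97 ↦ [97], 98 ↦ [95=98].
For each subset V ⊆ X/∼, compute π^{-1}(V) ⊆ X and check whether π^{-1}(V) ∈ τ. V is open in τ_Q iff π^{-1}(V) ∈ τ.
  V = {}: π^{-1}(V) = ∅ ∈ τ ✓.
  V = {[95=98]}: π^{-1}(V) = {95, 98} ∉ τ ✗.
  V = {[96]}: π^{-1}(V) = {96} ∈ τ ✓.
  V = {[95=98], [96]}: π^{-1}(V) = {95, 96, 98} ∉ τ ✗.
  V = {[97]}: π^{-1}(V) = {97} ∉ τ ✗.
  V = {[95=98], [97]}: π^{-1}(V) = {95, 97, 98} ∉ τ ✗.
  V = {[96], [97]}: π^{-1}(V) = {96, 97} ∈ τ ✓.
  V = {[95=98], [96], [97]}: π^{-1}(V) = {95, 96, 97, 98} ∈ τ ✓.
Open sets in the quotient: τ_Q = {{}, {[96]}, {[96], [97]}, {[95=98], [96], [97]}} (4 elements).


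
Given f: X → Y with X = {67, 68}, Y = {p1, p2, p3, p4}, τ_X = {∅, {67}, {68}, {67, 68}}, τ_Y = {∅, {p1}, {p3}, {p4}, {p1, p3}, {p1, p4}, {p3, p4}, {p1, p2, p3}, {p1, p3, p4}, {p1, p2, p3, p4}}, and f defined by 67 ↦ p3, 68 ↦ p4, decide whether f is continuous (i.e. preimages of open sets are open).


f IS continuous.

Compute f^{-1}(U) for each U ∈ τ_Y:
  U = ∅: f^{-1}(U) = ∅ ∈ τ_X ✓.
  U = {p1}: f^{-1}(U) = ∅ ∈ τ_X ✓.
  U = {p3}: f^{-1}(U) = {67} ∈ τ_X ✓.
  U = {p4}: f^{-1}(U) = {68} ∈ τ_X ✓.
  U = {p1, p3}: f^{-1}(U) = {67} ∈ τ_X ✓.
  U = {p1, p4}: f^{-1}(U) = {68} ∈ τ_X ✓.
  U = {p3, p4}: f^{-1}(U) = {67, 68} ∈ τ_X ✓.
  U = {p1, p2, p3}: f^{-1}(U) = {67} ∈ τ_X ✓.
  U = {p1, p3, p4}: f^{-1}(U) = {67, 68} ∈ τ_X ✓.
  U = {p1, p2, p3, p4}: f^{-1}(U) = {67, 68} ∈ τ_X ✓.
Every preimage lies in τ_X, so f IS continuous.


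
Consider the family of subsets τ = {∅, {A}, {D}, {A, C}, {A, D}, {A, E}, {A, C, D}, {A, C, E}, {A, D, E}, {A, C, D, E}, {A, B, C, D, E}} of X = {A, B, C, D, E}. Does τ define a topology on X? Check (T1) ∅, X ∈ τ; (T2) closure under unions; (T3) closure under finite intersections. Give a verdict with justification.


τ IS a topology on X.

Axiom (T1): ∅ ∈ τ? Yes; X ∈ τ? Yes.
Axiom (T2/T3): check pairwise unions and intersections of members of τ.
All pairwise intersections and unions checked — each lies in τ. Therefore τ satisfies (T1), (T2), (T3): it IS a topology on X.


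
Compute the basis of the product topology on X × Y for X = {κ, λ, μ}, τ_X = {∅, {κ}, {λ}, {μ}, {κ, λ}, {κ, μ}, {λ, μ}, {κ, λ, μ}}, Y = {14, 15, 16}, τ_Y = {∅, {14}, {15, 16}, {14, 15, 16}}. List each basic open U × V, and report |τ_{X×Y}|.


Basis B = {∅ × ∅, {κ} × {14}, {λ} × {14}, {μ} × {14}, {κ, λ} × {14}, {κ, μ} × {14}, {κ} × {15, 16}, {λ, μ} × {14}, {λ} × {15, 16}, {μ} × {15, 16}, {κ} × {14, 15, 16}, {κ, λ, μ} × {14}, {λ} × {14, 15, 16}, {μ} × {14, 15, 16}, {κ, λ} × {15, 16}, {κ, μ} × {15, 16}, {λ, μ} × {15, 16}, {κ, λ} × {14, 15, 16}, {κ, μ} × {14, 15, 16}, {κ, λ, μ} × {15, 16}, {λ, μ} × {14, 15, 16}, {κ, λ, μ} × {14, 15, 16}}; |τ_{X×Y}| = 64.

Enumerate products U × V with U ∈ τ_X, V ∈ τ_Y (deduplicated):
  ∅ × ∅ = {} (∅)
  {κ} × {14} = {(κ,14)}
  {λ} × {14} = {(λ,14)}
  {μ} × {14} = {(μ,14)}
  {κ, λ} × {14} = {(κ,14), (λ,14)}
  {κ, μ} × {14} = {(κ,14), (μ,14)}
  {κ} × {15, 16} = {(κ,15), (κ,16)}
  {λ, μ} × {14} = {(λ,14), (μ,14)}
  {λ} × {15, 16} = {(λ,15), (λ,16)}
  {μ} × {15, 16} = {(μ,15), (μ,16)}
  {κ} × {14, 15, 16} = {(κ,14), (κ,15), (κ,16)}
  {κ, λ, μ} × {14} = {(κ,14), (λ,14), (μ,14)}
  {λ} × {14, 15, 16} = {(λ,14), (λ,15), (λ,16)}
  {μ} × {14, 15, 16} = {(μ,14), (μ,15), (μ,16)}
  {κ, λ} × {15, 16} = {(κ,15), (κ,16), (λ,15), (λ,16)}
  {κ, μ} × {15, 16} = {(κ,15), (κ,16), (μ,15), (μ,16)}
  {λ, μ} × {15, 16} = {(λ,15), (λ,16), (μ,15), (μ,16)}
  {κ, λ} × {14, 15, 16} = {(κ,14), (κ,15), (κ,16), (λ,14), (λ,15), (λ,16)}
  {κ, μ} × {14, 15, 16} = {(κ,14), (κ,15), (κ,16), (μ,14), (μ,15), (μ,16)}
  {κ, λ, μ} × {15, 16} = {(κ,15), (κ,16), (λ,15), (λ,16), (μ,15), (μ,16)}
  {λ, μ} × {14, 15, 16} = {(λ,14), (λ,15), (λ,16), (μ,14), (μ,15), (μ,16)}
  {κ, λ, μ} × {14, 15, 16} = {(κ,14), (κ,15), (κ,16), (λ,14), (λ,15), (λ,16), (μ,14), (μ,15), (μ,16)}
These 22 distinct sets form the basis B.
Close under arbitrary unions to get τ_{X×Y}; counting gives |τ_{X×Y}| = 64.


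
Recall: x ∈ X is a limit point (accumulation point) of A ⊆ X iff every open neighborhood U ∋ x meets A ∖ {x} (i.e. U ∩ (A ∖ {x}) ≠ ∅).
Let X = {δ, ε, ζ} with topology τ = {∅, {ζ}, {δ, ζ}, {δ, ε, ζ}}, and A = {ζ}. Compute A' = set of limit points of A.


A' = {δ, ε}

For each x ∈ X, list the open sets U ∈ τ with x ∈ U, then check whether U ∩ (A ∖ {x}) ≠ ∅ for every such U.
  x = δ: opens ∋ x are {δ, ζ}, {δ, ε, ζ}; each meets A ∖ {δ}, so x IS a limit point.
  x = ε: opens ∋ x are {δ, ε, ζ}; each meets A ∖ {ε}, so x IS a limit point.
  x = ζ: open {ζ} ∋ x has {ζ} ∩ (A ∖ {ζ}) = ∅, so x is NOT a limit point.
Collecting: A' = {δ, ε}.


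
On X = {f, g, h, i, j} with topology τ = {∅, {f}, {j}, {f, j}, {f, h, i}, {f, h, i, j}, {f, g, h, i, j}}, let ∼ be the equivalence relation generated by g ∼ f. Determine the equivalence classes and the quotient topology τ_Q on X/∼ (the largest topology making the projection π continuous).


X/∼ = {[f=g], [h], [i], [j]}; |τ_Q| = 3.

Equivalence classes: [f=g], [h], [i], [j].
Quotient map π: X → X/∼ sends f ↦ [f=g], g ↦ [f=g], h ↦ [h], i ↦ [i], j ↦ [j].
For each subset V ⊆ X/∼, compute π^{-1}(V) ⊆ X and check whether π^{-1}(V) ∈ τ. V is open in τ_Q iff π^{-1}(V) ∈ τ.
  V = {}: π^{-1}(V) = ∅ ∈ τ ✓.
  V = {[f=g]}: π^{-1}(V) = {f, g} ∉ τ ✗.
  V = {[h]}: π^{-1}(V) = {h} ∉ τ ✗.
  V = {[f=g], [h]}: π^{-1}(V) = {f, g, h} ∉ τ ✗.
  V = {[i]}: π^{-1}(V) = {i} ∉ τ ✗.
  V = {[f=g], [i]}: π^{-1}(V) = {f, g, i} ∉ τ ✗.
  V = {[h], [i]}: π^{-1}(V) = {h, i} ∉ τ ✗.
  V = {[f=g], [h], [i]}: π^{-1}(V) = {f, g, h, i} ∉ τ ✗.
  V = {[j]}: π^{-1}(V) = {j} ∈ τ ✓.
  V = {[f=g], [j]}: π^{-1}(V) = {f, g, j} ∉ τ ✗.
  V = {[h], [j]}: π^{-1}(V) = {h, j} ∉ τ ✗.
  V = {[f=g], [h], [j]}: π^{-1}(V) = {f, g, h, j} ∉ τ ✗.
  V = {[i], [j]}: π^{-1}(V) = {i, j} ∉ τ ✗.
  V = {[f=g], [i], [j]}: π^{-1}(V) = {f, g, i, j} ∉ τ ✗.
  V = {[h], [i], [j]}: π^{-1}(V) = {h, i, j} ∉ τ ✗.
  V = {[f=g], [h], [i], [j]}: π^{-1}(V) = {f, g, h, i, j} ∈ τ ✓.
Open sets in the quotient: τ_Q = {{}, {[j]}, {[f=g], [h], [i], [j]}} (3 elements).


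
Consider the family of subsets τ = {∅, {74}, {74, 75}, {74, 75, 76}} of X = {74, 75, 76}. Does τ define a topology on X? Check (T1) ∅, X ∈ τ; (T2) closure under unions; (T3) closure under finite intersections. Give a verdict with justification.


τ IS a topology on X.

Axiom (T1): ∅ ∈ τ? Yes; X ∈ τ? Yes.
Axiom (T2/T3): check pairwise unions and intersections of members of τ.
All pairwise intersections and unions checked — each lies in τ. Therefore τ satisfies (T1), (T2), (T3): it IS a topology on X.


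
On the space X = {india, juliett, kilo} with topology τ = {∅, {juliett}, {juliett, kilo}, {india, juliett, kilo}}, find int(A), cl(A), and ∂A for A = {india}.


int(A) = ∅, cl(A) = {india}, ∂A = {india}.

Closed sets in (X, τ) are complements of opens:
  closed(X, τ) = {∅, {india}, {india, kilo}, {india, juliett, kilo}}.
int(A) = ⋃ {U ∈ τ : U ⊆ A}. Opens contained in A: ∅.
Taking the union of these: int(A) = ∅.
cl(A) = ⋂ {C closed : A ⊆ C}. Closed sets containing A: {india}, {india, kilo}, {india, juliett, kilo}.
Intersecting these: cl(A) = {india}.
∂A = cl(A) ∖ int(A) = {india} ∖ ∅ = {india}.


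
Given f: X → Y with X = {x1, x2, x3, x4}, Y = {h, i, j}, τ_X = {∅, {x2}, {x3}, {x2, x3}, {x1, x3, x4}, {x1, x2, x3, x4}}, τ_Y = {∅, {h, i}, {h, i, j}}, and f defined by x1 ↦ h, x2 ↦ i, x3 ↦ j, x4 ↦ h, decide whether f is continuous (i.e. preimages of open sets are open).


f is NOT continuous.

Compute f^{-1}(U) for each U ∈ τ_Y:
  U = ∅: f^{-1}(U) = ∅ ∈ τ_X ✓.
  U = {h, i}: f^{-1}(U) = {x1, x2, x4} ∉ τ_X ✗.
  U = {h, i, j}: f^{-1}(U) = {x1, x2, x3, x4} ∈ τ_X ✓.
Found U = {h, i} with f^{-1}(U) = {x1, x2, x4} not in τ_X. Therefore f is NOT continuous.


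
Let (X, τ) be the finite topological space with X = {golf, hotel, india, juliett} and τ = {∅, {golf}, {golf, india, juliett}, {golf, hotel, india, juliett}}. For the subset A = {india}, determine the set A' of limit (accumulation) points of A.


A' = {hotel, juliett}

For each x ∈ X, list the open sets U ∈ τ with x ∈ U, then check whether U ∩ (A ∖ {x}) ≠ ∅ for every such U.
  x = golf: open {golf} ∋ x has {golf} ∩ (A ∖ {golf}) = ∅, so x is NOT a limit point.
  x = hotel: opens ∋ x are {golf, hotel, india, juliett}; each meets A ∖ {hotel}, so x IS a limit point.
  x = india: open {golf, india, juliett} ∋ x has {golf, india, juliett} ∩ (A ∖ {india}) = ∅, so x is NOT a limit point.
  x = juliett: opens ∋ x are {golf, india, juliett}, {golf, hotel, india, juliett}; each meets A ∖ {juliett}, so x IS a limit point.
Collecting: A' = {hotel, juliett}.


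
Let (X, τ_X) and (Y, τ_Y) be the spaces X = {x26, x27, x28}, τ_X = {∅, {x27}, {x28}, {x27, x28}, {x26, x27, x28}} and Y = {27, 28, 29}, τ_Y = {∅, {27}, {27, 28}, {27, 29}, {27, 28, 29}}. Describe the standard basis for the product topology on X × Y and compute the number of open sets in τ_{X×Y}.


Basis B = {∅ × ∅, {x27} × {27}, {x28} × {27}, {x27} × {27, 28}, {x27} × {27, 29}, {x27, x28} × {27}, {x28} × {27, 28}, {x28} × {27, 29}, {x26, x27, x28} × {27}, {x27} × {27, 28, 29}, {x28} × {27, 28, 29}, {x27, x28} × {27, 28}, {x27, x28} × {27, 29}, {x26, x27, x28} × {27, 28}, {x26, x27, x28} × {27, 29}, {x27, x28} × {27, 28, 29}, {x26, x27, x28} × {27, 28, 29}}; |τ_{X×Y}| = 50.

Enumerate products U × V with U ∈ τ_X, V ∈ τ_Y (deduplicated):
  ∅ × ∅ = {} (∅)
  {x27} × {27} = {(x27,27)}
  {x28} × {27} = {(x28,27)}
  {x27} × {27, 28} = {(x27,27), (x27,28)}
  {x27} × {27, 29} = {(x27,27), (x27,29)}
  {x27, x28} × {27} = {(x27,27), (x28,27)}
  {x28} × {27, 28} = {(x28,27), (x28,28)}
  {x28} × {27, 29} = {(x28,27), (x28,29)}
  {x26, x27, x28} × {27} = {(x26,27), (x27,27), (x28,27)}
  {x27} × {27, 28, 29} = {(x27,27), (x27,28), (x27,29)}
  {x28} × {27, 28, 29} = {(x28,27), (x28,28), (x28,29)}
  {x27, x28} × {27, 28} = {(x27,27), (x27,28), (x28,27), (x28,28)}
  {x27, x28} × {27, 29} = {(x27,27), (x27,29), (x28,27), (x28,29)}
  {x26, x27, x28} × {27, 28} = {(x26,27), (x26,28), (x27,27), (x27,28), (x28,27), (x28,28)}
  {x26, x27, x28} × {27, 29} = {(x26,27), (x26,29), (x27,27), (x27,29), (x28,27), (x28,29)}
  {x27, x28} × {27, 28, 29} = {(x27,27), (x27,28), (x27,29), (x28,27), (x28,28), (x28,29)}
  {x26, x27, x28} × {27, 28, 29} = {(x26,27), (x26,28), (x26,29), (x27,27), (x27,28), (x27,29), (x28,27), (x28,28), (x28,29)}
These 17 distinct sets form the basis B.
Close under arbitrary unions to get τ_{X×Y}; counting gives |τ_{X×Y}| = 50.


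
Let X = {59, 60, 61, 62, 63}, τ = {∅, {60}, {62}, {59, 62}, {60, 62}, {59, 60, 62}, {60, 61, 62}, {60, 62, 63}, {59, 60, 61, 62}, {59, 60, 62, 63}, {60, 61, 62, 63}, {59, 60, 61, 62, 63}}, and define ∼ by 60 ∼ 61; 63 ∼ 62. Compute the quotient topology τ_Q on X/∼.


X/∼ = {[59], [60=61], [62=63]}; |τ_Q| = 3.

Equivalence classes: [59], [60=61], [62=63].
Quotient map π: X → X/∼ sends 59 ↦ [59], 60 ↦ [60=61], 61 ↦ [60=61], 62 ↦ [62=63], 63 ↦ [62=63].
For each subset V ⊆ X/∼, compute π^{-1}(V) ⊆ X and check whether π^{-1}(V) ∈ τ. V is open in τ_Q iff π^{-1}(V) ∈ τ.
  V = {}: π^{-1}(V) = ∅ ∈ τ ✓.
  V = {[59]}: π^{-1}(V) = {59} ∉ τ ✗.
  V = {[60=61]}: π^{-1}(V) = {60, 61} ∉ τ ✗.
  V = {[59], [60=61]}: π^{-1}(V) = {59, 60, 61} ∉ τ ✗.
  V = {[62=63]}: π^{-1}(V) = {62, 63} ∉ τ ✗.
  V = {[59], [62=63]}: π^{-1}(V) = {59, 62, 63} ∉ τ ✗.
  V = {[60=61], [62=63]}: π^{-1}(V) = {60, 61, 62, 63} ∈ τ ✓.
  V = {[59], [60=61], [62=63]}: π^{-1}(V) = {59, 60, 61, 62, 63} ∈ τ ✓.
Open sets in the quotient: τ_Q = {{}, {[60=61], [62=63]}, {[59], [60=61], [62=63]}} (3 elements).


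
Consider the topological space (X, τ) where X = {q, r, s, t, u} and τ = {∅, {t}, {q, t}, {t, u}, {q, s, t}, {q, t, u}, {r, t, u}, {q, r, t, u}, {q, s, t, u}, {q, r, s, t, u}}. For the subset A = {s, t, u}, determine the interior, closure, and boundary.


int(A) = {t, u}, cl(A) = {q, r, s, t, u}, ∂A = {q, r, s}.

Closed sets in (X, τ) are complements of opens:
  closed(X, τ) = {∅, {r}, {s}, {q, s}, {r, s}, {r, u}, {q, r, s}, {r, s, u}, {q, r, s, u}, {q, r, s, t, u}}.
int(A) = ⋃ {U ∈ τ : U ⊆ A}. Opens contained in A: ∅, {t}, {t, u}.
Taking the union of these: int(A) = {t, u}.
cl(A) = ⋂ {C closed : A ⊆ C}. Closed sets containing A: {q, r, s, t, u}.
Intersecting these: cl(A) = {q, r, s, t, u}.
∂A = cl(A) ∖ int(A) = {q, r, s, t, u} ∖ {t, u} = {q, r, s}.


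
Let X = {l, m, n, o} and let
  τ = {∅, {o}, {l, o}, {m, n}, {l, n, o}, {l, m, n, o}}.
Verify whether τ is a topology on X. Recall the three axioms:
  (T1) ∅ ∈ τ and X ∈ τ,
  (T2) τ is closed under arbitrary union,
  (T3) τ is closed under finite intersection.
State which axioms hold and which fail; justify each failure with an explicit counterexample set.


τ is NOT a topology on X.

Axiom (T1): ∅ ∈ τ? Yes; X ∈ τ? Yes.
Axiom (T2/T3): check pairwise unions and intersections of members of τ.
Counterexample for (T2): {o} ∪ {m, n} = {m, n, o} ∉ τ. Therefore τ is NOT a topology.


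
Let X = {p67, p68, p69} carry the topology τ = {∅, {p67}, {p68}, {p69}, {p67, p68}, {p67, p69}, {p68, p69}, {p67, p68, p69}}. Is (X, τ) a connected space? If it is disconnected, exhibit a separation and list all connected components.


(X, τ) is disconnected; components = [{p67}, {p68}, {p69}].

Find clopen sets (U ∈ τ with X ∖ U ∈ τ):
  U = ∅, X ∖ U = {p67, p68, p69} — both open, so U is clopen.
  U = {p67}, X ∖ U = {p68, p69} — both open, so U is clopen.
  U = {p68}, X ∖ U = {p67, p69} — both open, so U is clopen.
  U = {p69}, X ∖ U = {p67, p68} — both open, so U is clopen.
  U = {p67, p68}, X ∖ U = {p69} — both open, so U is clopen.
  U = {p67, p69}, X ∖ U = {p68} — both open, so U is clopen.
  U = {p68, p69}, X ∖ U = {p67} — both open, so U is clopen.
  U = {p67, p68, p69}, X ∖ U = ∅ — both open, so U is clopen.
Nontrivial clopen(s) exist: e.g. {p67, p69}. So (X, τ) is disconnected.
Compute connected components by grouping points that agree on all clopens:
  component: {p67}
  component: {p68}
  component: {p69}


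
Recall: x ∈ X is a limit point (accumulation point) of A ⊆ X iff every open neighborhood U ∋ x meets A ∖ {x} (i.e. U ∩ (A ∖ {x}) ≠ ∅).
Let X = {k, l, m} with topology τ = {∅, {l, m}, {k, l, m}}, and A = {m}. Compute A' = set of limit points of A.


A' = {k, l}

For each x ∈ X, list the open sets U ∈ τ with x ∈ U, then check whether U ∩ (A ∖ {x}) ≠ ∅ for every such U.
  x = k: opens ∋ x are {k, l, m}; each meets A ∖ {k}, so x IS a limit point.
  x = l: opens ∋ x are {l, m}, {k, l, m}; each meets A ∖ {l}, so x IS a limit point.
  x = m: open {l, m} ∋ x has {l, m} ∩ (A ∖ {m}) = ∅, so x is NOT a limit point.
Collecting: A' = {k, l}.


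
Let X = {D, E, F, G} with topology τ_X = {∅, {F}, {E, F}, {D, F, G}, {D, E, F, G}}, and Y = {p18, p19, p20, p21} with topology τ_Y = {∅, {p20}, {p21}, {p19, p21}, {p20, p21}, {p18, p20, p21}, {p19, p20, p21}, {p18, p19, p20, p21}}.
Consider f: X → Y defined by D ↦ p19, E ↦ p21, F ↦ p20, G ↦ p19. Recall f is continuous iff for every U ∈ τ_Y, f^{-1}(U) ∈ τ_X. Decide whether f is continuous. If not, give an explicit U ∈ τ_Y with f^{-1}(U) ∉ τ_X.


f is NOT continuous.

Compute f^{-1}(U) for each U ∈ τ_Y:
  U = ∅: f^{-1}(U) = ∅ ∈ τ_X ✓.
  U = {p20}: f^{-1}(U) = {F} ∈ τ_X ✓.
  U = {p21}: f^{-1}(U) = {E} ∉ τ_X ✗.
  U = {p19, p21}: f^{-1}(U) = {D, E, G} ∉ τ_X ✗.
  U = {p20, p21}: f^{-1}(U) = {E, F} ∈ τ_X ✓.
  U = {p18, p20, p21}: f^{-1}(U) = {E, F} ∈ τ_X ✓.
  U = {p19, p20, p21}: f^{-1}(U) = {D, E, F, G} ∈ τ_X ✓.
  U = {p18, p19, p20, p21}: f^{-1}(U) = {D, E, F, G} ∈ τ_X ✓.
Found U = {p21} with f^{-1}(U) = {E} not in τ_X. Therefore f is NOT continuous.


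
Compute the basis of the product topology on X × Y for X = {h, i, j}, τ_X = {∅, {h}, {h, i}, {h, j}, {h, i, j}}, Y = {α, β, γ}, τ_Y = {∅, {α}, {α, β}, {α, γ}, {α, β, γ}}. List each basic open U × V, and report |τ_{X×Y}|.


Basis B = {∅ × ∅, {h} × {α}, {h} × {α, β}, {h} × {α, γ}, {h, i} × {α}, {h, j} × {α}, {h} × {α, β, γ}, {h, i, j} × {α}, {h, i} × {α, β}, {h, j} × {α, β}, {h, i} × {α, γ}, {h, j} × {α, γ}, {h, i} × {α, β, γ}, {h, j} × {α, β, γ}, {h, i, j} × {α, β}, {h, i, j} × {α, γ}, {h, i, j} × {α, β, γ}}; |τ_{X×Y}| = 48.

Enumerate products U × V with U ∈ τ_X, V ∈ τ_Y (deduplicated):
  ∅ × ∅ = {} (∅)
  {h} × {α} = {(h,α)}
  {h} × {α, β} = {(h,α), (h,β)}
  {h} × {α, γ} = {(h,α), (h,γ)}
  {h, i} × {α} = {(h,α), (i,α)}
  {h, j} × {α} = {(h,α), (j,α)}
  {h} × {α, β, γ} = {(h,α), (h,β), (h,γ)}
  {h, i, j} × {α} = {(h,α), (i,α), (j,α)}
  {h, i} × {α, β} = {(h,α), (h,β), (i,α), (i,β)}
  {h, j} × {α, β} = {(h,α), (h,β), (j,α), (j,β)}
  {h, i} × {α, γ} = {(h,α), (h,γ), (i,α), (i,γ)}
  {h, j} × {α, γ} = {(h,α), (h,γ), (j,α), (j,γ)}
  {h, i} × {α, β, γ} = {(h,α), (h,β), (h,γ), (i,α), (i,β), (i,γ)}
  {h, j} × {α, β, γ} = {(h,α), (h,β), (h,γ), (j,α), (j,β), (j,γ)}
  {h, i, j} × {α, β} = {(h,α), (h,β), (i,α), (i,β), (j,α), (j,β)}
  {h, i, j} × {α, γ} = {(h,α), (h,γ), (i,α), (i,γ), (j,α), (j,γ)}
  {h, i, j} × {α, β, γ} = {(h,α), (h,β), (h,γ), (i,α), (i,β), (i,γ), (j,α), (j,β), (j,γ)}
These 17 distinct sets form the basis B.
Close under arbitrary unions to get τ_{X×Y}; counting gives |τ_{X×Y}| = 48.


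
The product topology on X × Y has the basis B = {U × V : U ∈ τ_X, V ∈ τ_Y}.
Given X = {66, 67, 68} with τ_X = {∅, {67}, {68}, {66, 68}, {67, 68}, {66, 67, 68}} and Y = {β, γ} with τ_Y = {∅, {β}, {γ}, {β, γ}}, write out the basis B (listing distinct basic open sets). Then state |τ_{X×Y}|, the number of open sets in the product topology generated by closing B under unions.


Basis B = {∅ × ∅, {67} × {β}, {67} × {γ}, {68} × {β}, {68} × {γ}, {66, 68} × {β}, {66, 68} × {γ}, {67} × {β, γ}, {67, 68} × {β}, {67, 68} × {γ}, {68} × {β, γ}, {66, 67, 68} × {β}, {66, 67, 68} × {γ}, {66, 68} × {β, γ}, {67, 68} × {β, γ}, {66, 67, 68} × {β, γ}}; |τ_{X×Y}| = 36.

Enumerate products U × V with U ∈ τ_X, V ∈ τ_Y (deduplicated):
  ∅ × ∅ = {} (∅)
  {67} × {β} = {(67,β)}
  {67} × {γ} = {(67,γ)}
  {68} × {β} = {(68,β)}
  {68} × {γ} = {(68,γ)}
  {66, 68} × {β} = {(66,β), (68,β)}
  {66, 68} × {γ} = {(66,γ), (68,γ)}
  {67} × {β, γ} = {(67,β), (67,γ)}
  {67, 68} × {β} = {(67,β), (68,β)}
  {67, 68} × {γ} = {(67,γ), (68,γ)}
  {68} × {β, γ} = {(68,β), (68,γ)}
  {66, 67, 68} × {β} = {(66,β), (67,β), (68,β)}
  {66, 67, 68} × {γ} = {(66,γ), (67,γ), (68,γ)}
  {66, 68} × {β, γ} = {(66,β), (66,γ), (68,β), (68,γ)}
  {67, 68} × {β, γ} = {(67,β), (67,γ), (68,β), (68,γ)}
  {66, 67, 68} × {β, γ} = {(66,β), (66,γ), (67,β), (67,γ), (68,β), (68,γ)}
These 16 distinct sets form the basis B.
Close under arbitrary unions to get τ_{X×Y}; counting gives |τ_{X×Y}| = 36.


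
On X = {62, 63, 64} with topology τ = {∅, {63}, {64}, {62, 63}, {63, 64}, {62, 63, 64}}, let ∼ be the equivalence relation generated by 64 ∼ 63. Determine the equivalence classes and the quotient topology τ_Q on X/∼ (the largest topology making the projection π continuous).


X/∼ = {[62], [63=64]}; |τ_Q| = 3.

Equivalence classes: [62], [63=64].
Quotient map π: X → X/∼ sends 62 ↦ [62], 63 ↦ [63=64], 64 ↦ [63=64].
For each subset V ⊆ X/∼, compute π^{-1}(V) ⊆ X and check whether π^{-1}(V) ∈ τ. V is open in τ_Q iff π^{-1}(V) ∈ τ.
  V = {}: π^{-1}(V) = ∅ ∈ τ ✓.
  V = {[62]}: π^{-1}(V) = {62} ∉ τ ✗.
  V = {[63=64]}: π^{-1}(V) = {63, 64} ∈ τ ✓.
  V = {[62], [63=64]}: π^{-1}(V) = {62, 63, 64} ∈ τ ✓.
Open sets in the quotient: τ_Q = {{}, {[63=64]}, {[62], [63=64]}} (3 elements).


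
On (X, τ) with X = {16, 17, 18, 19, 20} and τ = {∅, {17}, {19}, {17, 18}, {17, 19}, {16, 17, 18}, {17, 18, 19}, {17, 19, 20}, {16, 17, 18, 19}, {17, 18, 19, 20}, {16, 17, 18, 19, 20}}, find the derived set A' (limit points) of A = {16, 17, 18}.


A' = {16, 18, 20}

For each x ∈ X, list the open sets U ∈ τ with x ∈ U, then check whether U ∩ (A ∖ {x}) ≠ ∅ for every such U.
  x = 16: opens ∋ x are {16, 17, 18}, {16, 17, 18, 19}, {16, 17, 18, 19, 20}; each meets A ∖ {16}, so x IS a limit point.
  x = 17: open {17} ∋ x has {17} ∩ (A ∖ {17}) = ∅, so x is NOT a limit point.
  x = 18: opens ∋ x are {17, 18}, {16, 17, 18}, {17, 18, 19}, {16, 17, 18, 19}, {17, 18, 19, 20}, {16, 17, 18, 19, 20}; each meets A ∖ {18}, so x IS a limit point.
  x = 19: open {19} ∋ x has {19} ∩ (A ∖ {19}) = ∅, so x is NOT a limit point.
  x = 20: opens ∋ x are {17, 19, 20}, {17, 18, 19, 20}, {16, 17, 18, 19, 20}; each meets A ∖ {20}, so x IS a limit point.
Collecting: A' = {16, 18, 20}.


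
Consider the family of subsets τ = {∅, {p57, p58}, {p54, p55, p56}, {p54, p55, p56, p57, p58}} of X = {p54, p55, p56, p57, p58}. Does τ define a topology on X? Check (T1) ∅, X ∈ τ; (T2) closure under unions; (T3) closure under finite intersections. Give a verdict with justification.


τ IS a topology on X.

Axiom (T1): ∅ ∈ τ? Yes; X ∈ τ? Yes.
Axiom (T2/T3): check pairwise unions and intersections of members of τ.
All pairwise intersections and unions checked — each lies in τ. Therefore τ satisfies (T1), (T2), (T3): it IS a topology on X.


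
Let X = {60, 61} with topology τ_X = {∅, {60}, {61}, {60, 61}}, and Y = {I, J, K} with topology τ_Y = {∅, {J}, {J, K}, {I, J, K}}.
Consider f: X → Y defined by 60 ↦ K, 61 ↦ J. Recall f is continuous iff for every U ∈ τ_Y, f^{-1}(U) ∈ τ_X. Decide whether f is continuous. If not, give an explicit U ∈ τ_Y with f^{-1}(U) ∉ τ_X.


f IS continuous.

Compute f^{-1}(U) for each U ∈ τ_Y:
  U = ∅: f^{-1}(U) = ∅ ∈ τ_X ✓.
  U = {J}: f^{-1}(U) = {61} ∈ τ_X ✓.
  U = {J, K}: f^{-1}(U) = {60, 61} ∈ τ_X ✓.
  U = {I, J, K}: f^{-1}(U) = {60, 61} ∈ τ_X ✓.
Every preimage lies in τ_X, so f IS continuous.


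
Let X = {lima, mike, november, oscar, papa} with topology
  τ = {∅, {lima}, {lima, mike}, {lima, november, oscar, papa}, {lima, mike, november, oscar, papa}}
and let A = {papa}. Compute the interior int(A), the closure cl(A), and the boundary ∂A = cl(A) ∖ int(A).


int(A) = ∅, cl(A) = {november, oscar, papa}, ∂A = {november, oscar, papa}.

Closed sets in (X, τ) are complements of opens:
  closed(X, τ) = {∅, {mike}, {november, oscar, papa}, {mike, november, oscar, papa}, {lima, mike, november, oscar, papa}}.
int(A) = ⋃ {U ∈ τ : U ⊆ A}. Opens contained in A: ∅.
Taking the union of these: int(A) = ∅.
cl(A) = ⋂ {C closed : A ⊆ C}. Closed sets containing A: {november, oscar, papa}, {mike, november, oscar, papa}, {lima, mike, november, oscar, papa}.
Intersecting these: cl(A) = {november, oscar, papa}.
∂A = cl(A) ∖ int(A) = {november, oscar, papa} ∖ ∅ = {november, oscar, papa}.


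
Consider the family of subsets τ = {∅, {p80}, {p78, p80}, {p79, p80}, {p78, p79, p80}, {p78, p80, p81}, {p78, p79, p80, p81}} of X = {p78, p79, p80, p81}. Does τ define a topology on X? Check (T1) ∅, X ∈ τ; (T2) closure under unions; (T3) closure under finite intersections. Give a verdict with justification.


τ IS a topology on X.

Axiom (T1): ∅ ∈ τ? Yes; X ∈ τ? Yes.
Axiom (T2/T3): check pairwise unions and intersections of members of τ.
All pairwise intersections and unions checked — each lies in τ. Therefore τ satisfies (T1), (T2), (T3): it IS a topology on X.


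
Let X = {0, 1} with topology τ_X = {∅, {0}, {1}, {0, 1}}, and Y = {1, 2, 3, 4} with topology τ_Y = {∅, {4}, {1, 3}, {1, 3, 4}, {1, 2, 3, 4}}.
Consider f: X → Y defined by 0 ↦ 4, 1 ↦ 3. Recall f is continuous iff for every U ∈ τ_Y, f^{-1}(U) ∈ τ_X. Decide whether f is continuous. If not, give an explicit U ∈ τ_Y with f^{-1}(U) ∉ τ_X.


f IS continuous.

Compute f^{-1}(U) for each U ∈ τ_Y:
  U = ∅: f^{-1}(U) = ∅ ∈ τ_X ✓.
  U = {4}: f^{-1}(U) = {0} ∈ τ_X ✓.
  U = {1, 3}: f^{-1}(U) = {1} ∈ τ_X ✓.
  U = {1, 3, 4}: f^{-1}(U) = {0, 1} ∈ τ_X ✓.
  U = {1, 2, 3, 4}: f^{-1}(U) = {0, 1} ∈ τ_X ✓.
Every preimage lies in τ_X, so f IS continuous.


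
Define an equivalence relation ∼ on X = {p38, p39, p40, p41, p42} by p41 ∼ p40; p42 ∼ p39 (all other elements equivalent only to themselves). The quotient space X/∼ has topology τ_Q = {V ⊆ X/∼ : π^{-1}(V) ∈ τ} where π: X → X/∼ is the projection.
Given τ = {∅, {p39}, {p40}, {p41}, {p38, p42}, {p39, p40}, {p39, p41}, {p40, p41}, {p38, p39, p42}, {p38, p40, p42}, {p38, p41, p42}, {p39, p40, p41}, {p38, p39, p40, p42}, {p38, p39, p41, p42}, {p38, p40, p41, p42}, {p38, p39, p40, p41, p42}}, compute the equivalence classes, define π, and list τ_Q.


X/∼ = {[p38], [p39=p42], [p40=p41]}; |τ_Q| = 4.

Equivalence classes: [p38], [p39=p42], [p40=p41].
Quotient map π: X → X/∼ sends p38 ↦ [p38], p39 ↦ [p39=p42], p40 ↦ [p40=p41], p41 ↦ [p40=p41], p42 ↦ [p39=p42].
For each subset V ⊆ X/∼, compute π^{-1}(V) ⊆ X and check whether π^{-1}(V) ∈ τ. V is open in τ_Q iff π^{-1}(V) ∈ τ.
  V = {}: π^{-1}(V) = ∅ ∈ τ ✓.
  V = {[p38]}: π^{-1}(V) = {p38} ∉ τ ✗.
  V = {[p39=p42]}: π^{-1}(V) = {p39, p42} ∉ τ ✗.
  V = {[p38], [p39=p42]}: π^{-1}(V) = {p38, p39, p42} ∈ τ ✓.
  V = {[p40=p41]}: π^{-1}(V) = {p40, p41} ∈ τ ✓.
  V = {[p38], [p40=p41]}: π^{-1}(V) = {p38, p40, p41} ∉ τ ✗.
  V = {[p39=p42], [p40=p41]}: π^{-1}(V) = {p39, p40, p41, p42} ∉ τ ✗.
  V = {[p38], [p39=p42], [p40=p41]}: π^{-1}(V) = {p38, p39, p40, p41, p42} ∈ τ ✓.
Open sets in the quotient: τ_Q = {{}, {[p38], [p39=p42]}, {[p40=p41]}, {[p38], [p39=p42], [p40=p41]}} (4 elements).
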